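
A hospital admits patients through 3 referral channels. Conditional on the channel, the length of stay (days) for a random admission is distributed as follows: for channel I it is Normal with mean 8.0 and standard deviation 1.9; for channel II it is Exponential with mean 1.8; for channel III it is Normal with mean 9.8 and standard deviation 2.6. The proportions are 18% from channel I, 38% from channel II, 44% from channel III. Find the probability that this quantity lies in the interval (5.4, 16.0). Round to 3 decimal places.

Conditional on each channel, P(5.4 < X < 16.0): I: 0.914397; II: 0.0496492; III: 0.946158.
By total probability, P(5.4 < X < 16.0) = 0.18·0.914397 + 0.38·0.0496492 + 0.44·0.946158 = 0.599768.

0.600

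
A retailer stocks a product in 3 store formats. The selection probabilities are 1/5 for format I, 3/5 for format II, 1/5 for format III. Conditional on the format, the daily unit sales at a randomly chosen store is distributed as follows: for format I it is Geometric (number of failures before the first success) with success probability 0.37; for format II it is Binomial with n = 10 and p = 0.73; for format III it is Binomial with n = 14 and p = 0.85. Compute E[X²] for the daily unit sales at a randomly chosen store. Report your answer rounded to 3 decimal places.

63.336

For each component E[X²] = Var + (mean)², giving I: 7.5011; II: 55.261; III: 143.395.
Overall E[X²] = 0.2·7.5011 + 0.6·55.261 + 0.2·143.395 = 63.3358.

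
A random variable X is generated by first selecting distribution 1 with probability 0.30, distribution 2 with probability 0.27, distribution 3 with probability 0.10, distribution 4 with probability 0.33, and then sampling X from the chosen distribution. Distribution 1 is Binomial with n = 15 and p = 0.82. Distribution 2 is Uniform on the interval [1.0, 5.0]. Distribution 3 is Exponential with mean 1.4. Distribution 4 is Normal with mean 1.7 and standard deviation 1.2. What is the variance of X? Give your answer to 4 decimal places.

23.6117

Per component, 1: μ=12.3, E[X²]=153.504; 2: μ=3, E[X²]=10.3333; 3: μ=1.4, E[X²]=3.92; 4: μ=1.7, E[X²]=4.33.
E[X] = 0.3·12.3 + 0.27·3 + 0.1·1.4 + 0.33·1.7 = 5.201.
E[X²] = 0.3·153.504 + 0.27·10.3333 + 0.1·3.92 + 0.33·4.33 = 50.6621.
Var(X) = E[X²] − (E[X])² = 50.6621 − 27.0504 = 23.6117.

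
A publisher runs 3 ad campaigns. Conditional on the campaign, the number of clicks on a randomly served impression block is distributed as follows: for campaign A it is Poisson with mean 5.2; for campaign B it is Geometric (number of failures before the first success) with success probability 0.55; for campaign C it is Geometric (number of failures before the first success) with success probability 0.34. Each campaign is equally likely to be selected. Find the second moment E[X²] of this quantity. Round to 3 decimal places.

For each component E[X²] = Var + (mean)², giving A: 32.24; B: 2.15702; C: 9.47751.
Overall E[X²] = 0.333333·32.24 + 0.333333·2.15702 + 0.333333·9.47751 = 14.6248.

14.625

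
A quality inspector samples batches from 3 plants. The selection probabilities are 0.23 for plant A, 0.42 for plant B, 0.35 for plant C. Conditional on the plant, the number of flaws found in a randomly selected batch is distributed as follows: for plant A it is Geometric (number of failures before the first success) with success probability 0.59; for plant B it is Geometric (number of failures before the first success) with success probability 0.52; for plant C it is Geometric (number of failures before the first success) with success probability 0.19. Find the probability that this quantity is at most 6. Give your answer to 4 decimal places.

Conditional on each plant, P(X ≤ 6): A: 0.998052; B: 0.994129; C: 0.771232.
By total probability, P(X ≤ 6) = 0.23·0.998052 + 0.42·0.994129 + 0.35·0.771232 = 0.917018.

0.9170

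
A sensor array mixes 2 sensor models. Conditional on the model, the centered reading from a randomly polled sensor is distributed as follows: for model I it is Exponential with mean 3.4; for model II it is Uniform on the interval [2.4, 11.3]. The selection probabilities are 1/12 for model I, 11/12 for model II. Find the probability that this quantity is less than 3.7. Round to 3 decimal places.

Conditional on each model, P(X < 3.7): I: 0.66319; II: 0.146067.
By total probability, P(X < 3.7) = 0.0833333·0.66319 + 0.916667·0.146067 = 0.189161.

0.189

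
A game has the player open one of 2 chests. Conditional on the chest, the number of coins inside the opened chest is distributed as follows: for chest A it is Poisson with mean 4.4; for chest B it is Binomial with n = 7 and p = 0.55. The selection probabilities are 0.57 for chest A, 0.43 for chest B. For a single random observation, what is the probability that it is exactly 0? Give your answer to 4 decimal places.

Conditional on each chest, P(X = 0): A: 0.0122773; B: 0.00373669.
By total probability, P(X = 0) = 0.57·0.0122773 + 0.43·0.00373669 = 0.00860486.

0.0086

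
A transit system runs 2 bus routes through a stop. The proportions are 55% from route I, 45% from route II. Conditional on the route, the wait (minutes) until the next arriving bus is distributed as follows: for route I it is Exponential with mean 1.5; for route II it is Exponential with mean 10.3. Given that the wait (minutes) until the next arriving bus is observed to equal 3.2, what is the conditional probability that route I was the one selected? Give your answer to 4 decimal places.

Likelihoods f(3.2 | ·): I: 0.0789612; II: 0.0711601.
Posterior ∝ prior × likelihood. Numerator for I: 0.55·0.0789612 = 0.0434287.
Normalizing constant: 0.55·0.0789612 + 0.45·0.0711601 = 0.0754507.
P(I | observation) = 0.0434287 / 0.0754507 = 0.57559.

0.5756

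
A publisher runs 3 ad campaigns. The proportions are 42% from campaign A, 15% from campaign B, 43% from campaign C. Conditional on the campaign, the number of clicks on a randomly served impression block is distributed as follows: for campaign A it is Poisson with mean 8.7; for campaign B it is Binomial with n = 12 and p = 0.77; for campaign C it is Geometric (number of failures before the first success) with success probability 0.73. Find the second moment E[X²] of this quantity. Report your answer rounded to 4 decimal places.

For each component E[X²] = Var + (mean)², giving A: 84.39; B: 87.5028; C: 0.64346.
Overall E[X²] = 0.42·84.39 + 0.15·87.5028 + 0.43·0.64346 = 48.8459.

48.8459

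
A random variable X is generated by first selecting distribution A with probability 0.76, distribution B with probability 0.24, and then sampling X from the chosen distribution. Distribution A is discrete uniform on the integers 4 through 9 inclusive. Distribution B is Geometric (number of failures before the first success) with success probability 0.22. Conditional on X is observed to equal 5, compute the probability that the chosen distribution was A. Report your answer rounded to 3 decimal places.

0.893

Likelihoods P(X=5 | ·): A: 0.166667; B: 0.0635178.
Posterior ∝ prior × likelihood. Numerator for A: 0.76·0.166667 = 0.126667.
Normalizing constant: 0.76·0.166667 + 0.24·0.0635178 = 0.141911.
P(A | observation) = 0.126667 / 0.141911 = 0.892579.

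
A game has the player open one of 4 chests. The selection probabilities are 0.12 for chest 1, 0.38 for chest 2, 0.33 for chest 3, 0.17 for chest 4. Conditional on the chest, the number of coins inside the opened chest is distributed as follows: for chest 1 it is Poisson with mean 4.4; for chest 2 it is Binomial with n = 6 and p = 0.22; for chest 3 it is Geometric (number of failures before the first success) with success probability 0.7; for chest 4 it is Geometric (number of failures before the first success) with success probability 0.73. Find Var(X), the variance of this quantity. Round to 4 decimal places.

Per component, 1: μ=4.4, E[X²]=23.76; 2: μ=1.32, E[X²]=2.772; 3: μ=0.428571, E[X²]=0.795918; 4: μ=0.369863, E[X²]=0.64346.
E[X] = 0.12·4.4 + 0.38·1.32 + 0.33·0.428571 + 0.17·0.369863 = 1.23391.
E[X²] = 0.12·23.76 + 0.38·2.772 + 0.33·0.795918 + 0.17·0.64346 = 4.2766.
Var(X) = E[X²] − (E[X])² = 4.2766 − 1.52252 = 2.75408.

2.7541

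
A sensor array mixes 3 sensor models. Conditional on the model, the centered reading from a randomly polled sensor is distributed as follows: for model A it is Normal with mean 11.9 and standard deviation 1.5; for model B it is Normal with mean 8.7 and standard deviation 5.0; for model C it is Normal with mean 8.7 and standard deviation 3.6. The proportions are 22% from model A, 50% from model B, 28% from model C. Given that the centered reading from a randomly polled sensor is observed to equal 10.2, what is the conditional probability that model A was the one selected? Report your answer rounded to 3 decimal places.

Likelihoods f(10.2 | ·): A: 0.139928; B: 0.0762776; C: 0.101603.
Posterior ∝ prior × likelihood. Numerator for A: 0.22·0.139928 = 0.0307842.
Normalizing constant: 0.22·0.139928 + 0.5·0.0762776 + 0.28·0.101603 = 0.0973719.
P(A | observation) = 0.0307842 / 0.0973719 = 0.316151.

0.316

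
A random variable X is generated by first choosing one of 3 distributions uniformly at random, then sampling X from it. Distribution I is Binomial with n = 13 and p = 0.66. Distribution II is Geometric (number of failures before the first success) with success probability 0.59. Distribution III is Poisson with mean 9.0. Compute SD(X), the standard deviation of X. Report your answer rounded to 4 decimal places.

Per component, I: μ=8.58, E[X²]=76.5336; II: μ=0.694915, E[X²]=1.66073; III: μ=9, E[X²]=90.
E[X] = 0.333333·8.58 + 0.333333·0.694915 + 0.333333·9 = 6.09164.
E[X²] = 0.333333·76.5336 + 0.333333·1.66073 + 0.333333·90 = 56.0648.
Var(X) = E[X²] − (E[X])² = 56.0648 − 37.1081 = 18.9567.
SD(X) = √18.9567 = 4.35393.

4.3539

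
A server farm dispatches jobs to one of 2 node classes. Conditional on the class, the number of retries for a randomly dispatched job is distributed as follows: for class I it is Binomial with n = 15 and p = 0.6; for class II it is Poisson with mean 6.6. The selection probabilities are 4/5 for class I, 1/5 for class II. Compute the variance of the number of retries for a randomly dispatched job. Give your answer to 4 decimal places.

5.1216

Per component, I: μ=9, E[X²]=84.6; II: μ=6.6, E[X²]=50.16.
E[X] = 0.8·9 + 0.2·6.6 = 8.52.
E[X²] = 0.8·84.6 + 0.2·50.16 = 77.712.
Var(X) = E[X²] − (E[X])² = 77.712 − 72.5904 = 5.1216.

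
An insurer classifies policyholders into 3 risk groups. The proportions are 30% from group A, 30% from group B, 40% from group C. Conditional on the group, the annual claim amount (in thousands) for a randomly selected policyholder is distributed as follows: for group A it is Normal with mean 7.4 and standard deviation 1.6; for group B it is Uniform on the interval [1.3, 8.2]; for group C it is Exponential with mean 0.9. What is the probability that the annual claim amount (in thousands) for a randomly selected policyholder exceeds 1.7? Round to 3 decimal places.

Conditional on each group, P(X > 1.7): A: 0.999816; B: 0.942029; C: 0.15124.
By total probability, P(X > 1.7) = 0.3·0.999816 + 0.3·0.942029 + 0.4·0.15124 = 0.643049.

0.643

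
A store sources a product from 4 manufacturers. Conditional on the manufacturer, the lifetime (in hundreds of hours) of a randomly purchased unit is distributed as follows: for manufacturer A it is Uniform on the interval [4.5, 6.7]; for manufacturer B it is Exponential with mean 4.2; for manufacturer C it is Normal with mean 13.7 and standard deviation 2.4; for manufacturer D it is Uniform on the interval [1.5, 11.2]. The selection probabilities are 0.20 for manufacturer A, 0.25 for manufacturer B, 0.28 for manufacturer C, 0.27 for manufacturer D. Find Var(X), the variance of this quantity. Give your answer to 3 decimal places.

Per component, A: μ=5.6, E[X²]=31.7633; B: μ=4.2, E[X²]=35.28; C: μ=13.7, E[X²]=193.45; D: μ=6.35, E[X²]=48.1633.
E[X] = 0.2·5.6 + 0.25·4.2 + 0.28·13.7 + 0.27·6.35 = 7.7205.
E[X²] = 0.2·31.7633 + 0.25·35.28 + 0.28·193.45 + 0.27·48.1633 = 82.3428.
Var(X) = E[X²] − (E[X])² = 82.3428 − 59.6061 = 22.7366.

22.737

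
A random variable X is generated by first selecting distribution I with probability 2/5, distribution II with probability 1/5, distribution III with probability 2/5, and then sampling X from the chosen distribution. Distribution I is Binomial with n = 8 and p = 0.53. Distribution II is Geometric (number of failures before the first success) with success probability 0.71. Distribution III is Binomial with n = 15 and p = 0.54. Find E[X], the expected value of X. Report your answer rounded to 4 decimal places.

5.0177

Component means — I: 4.24; II: 0.408451; III: 8.1.
E[X] = 0.4·4.24 + 0.2·0.408451 + 0.4·8.1 = 5.01769.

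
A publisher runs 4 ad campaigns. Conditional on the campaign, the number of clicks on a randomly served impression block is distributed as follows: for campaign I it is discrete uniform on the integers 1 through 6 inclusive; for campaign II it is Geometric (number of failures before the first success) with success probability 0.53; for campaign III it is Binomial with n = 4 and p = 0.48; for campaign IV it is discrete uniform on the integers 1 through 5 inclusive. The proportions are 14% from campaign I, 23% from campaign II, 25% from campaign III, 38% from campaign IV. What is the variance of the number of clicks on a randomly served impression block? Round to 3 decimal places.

2.686

Per component, I: μ=3.5, E[X²]=15.1667; II: μ=0.886792, E[X²]=2.45959; III: μ=1.92, E[X²]=4.6848; IV: μ=3, E[X²]=11.
E[X] = 0.14·3.5 + 0.23·0.886792 + 0.25·1.92 + 0.38·3 = 2.31396.
E[X²] = 0.14·15.1667 + 0.23·2.45959 + 0.25·4.6848 + 0.38·11 = 8.04024.
Var(X) = E[X²] − (E[X])² = 8.04024 − 5.35442 = 2.68582.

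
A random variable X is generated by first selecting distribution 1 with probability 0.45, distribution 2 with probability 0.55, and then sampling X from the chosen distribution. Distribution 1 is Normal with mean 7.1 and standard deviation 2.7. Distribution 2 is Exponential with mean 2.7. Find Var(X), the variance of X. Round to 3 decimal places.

Per component, 1: μ=7.1, E[X²]=57.7; 2: μ=2.7, E[X²]=14.58.
E[X] = 0.45·7.1 + 0.55·2.7 = 4.68.
E[X²] = 0.45·57.7 + 0.55·14.58 = 33.984.
Var(X) = E[X²] − (E[X])² = 33.984 − 21.9024 = 12.0816.

12.082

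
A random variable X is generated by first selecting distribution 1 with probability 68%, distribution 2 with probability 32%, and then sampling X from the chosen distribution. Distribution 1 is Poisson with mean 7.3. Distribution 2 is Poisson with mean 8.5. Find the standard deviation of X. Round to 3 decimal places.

Per component, 1: μ=7.3, E[X²]=60.59; 2: μ=8.5, E[X²]=80.75.
E[X] = 0.68·7.3 + 0.32·8.5 = 7.684.
E[X²] = 0.68·60.59 + 0.32·80.75 = 67.0412.
Var(X) = E[X²] − (E[X])² = 67.0412 − 59.0439 = 7.99734.
SD(X) = √7.99734 = 2.82796.

2.828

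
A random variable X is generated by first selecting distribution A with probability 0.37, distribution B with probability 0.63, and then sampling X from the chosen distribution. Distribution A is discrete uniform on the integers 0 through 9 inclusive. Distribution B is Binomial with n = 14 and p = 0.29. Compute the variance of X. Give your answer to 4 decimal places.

Per component, A: μ=4.5, E[X²]=28.5; B: μ=4.06, E[X²]=19.3662.
E[X] = 0.37·4.5 + 0.63·4.06 = 4.2228.
E[X²] = 0.37·28.5 + 0.63·19.3662 = 22.7457.
Var(X) = E[X²] − (E[X])² = 22.7457 − 17.832 = 4.91367.

4.9137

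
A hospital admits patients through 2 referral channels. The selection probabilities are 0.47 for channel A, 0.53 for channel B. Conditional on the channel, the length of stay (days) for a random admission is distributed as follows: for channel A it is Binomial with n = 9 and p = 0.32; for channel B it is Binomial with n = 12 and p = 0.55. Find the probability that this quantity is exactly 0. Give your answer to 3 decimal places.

0.015

Conditional on each channel, P(X = 0): A: 0.0310871; B: 6.89525e-05.
By total probability, P(X = 0) = 0.47·0.0310871 + 0.53·6.89525e-05 = 0.0146475.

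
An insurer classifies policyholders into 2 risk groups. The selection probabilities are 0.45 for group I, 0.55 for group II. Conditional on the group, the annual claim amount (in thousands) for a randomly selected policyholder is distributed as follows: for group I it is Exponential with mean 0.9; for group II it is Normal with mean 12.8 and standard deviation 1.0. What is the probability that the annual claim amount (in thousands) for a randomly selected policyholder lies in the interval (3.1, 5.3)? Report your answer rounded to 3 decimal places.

Conditional on each group, P(3.1 < X < 5.3): I: 0.0291524; II: 3.19189e-14.
By total probability, P(3.1 < X < 5.3) = 0.45·0.0291524 + 0.55·3.19189e-14 = 0.0131186.

0.013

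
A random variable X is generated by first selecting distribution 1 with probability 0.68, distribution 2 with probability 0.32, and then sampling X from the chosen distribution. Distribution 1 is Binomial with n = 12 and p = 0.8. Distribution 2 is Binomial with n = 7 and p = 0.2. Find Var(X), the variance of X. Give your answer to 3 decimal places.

Per component, 1: μ=9.6, E[X²]=94.08; 2: μ=1.4, E[X²]=3.08.
E[X] = 0.68·9.6 + 0.32·1.4 = 6.976.
E[X²] = 0.68·94.08 + 0.32·3.08 = 64.96.
Var(X) = E[X²] − (E[X])² = 64.96 − 48.6646 = 16.2954.

16.295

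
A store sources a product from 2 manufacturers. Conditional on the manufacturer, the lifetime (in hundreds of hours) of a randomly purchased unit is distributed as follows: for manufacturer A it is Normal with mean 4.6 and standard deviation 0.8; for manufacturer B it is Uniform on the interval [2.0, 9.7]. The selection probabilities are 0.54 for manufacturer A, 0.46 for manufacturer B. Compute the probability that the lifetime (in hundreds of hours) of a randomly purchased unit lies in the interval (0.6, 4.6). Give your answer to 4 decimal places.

Conditional on each manufacturer, P(0.6 < X < 4.6): A: 0.5; B: 0.337662.
By total probability, P(0.6 < X < 4.6) = 0.54·0.5 + 0.46·0.337662 = 0.425325.

0.4253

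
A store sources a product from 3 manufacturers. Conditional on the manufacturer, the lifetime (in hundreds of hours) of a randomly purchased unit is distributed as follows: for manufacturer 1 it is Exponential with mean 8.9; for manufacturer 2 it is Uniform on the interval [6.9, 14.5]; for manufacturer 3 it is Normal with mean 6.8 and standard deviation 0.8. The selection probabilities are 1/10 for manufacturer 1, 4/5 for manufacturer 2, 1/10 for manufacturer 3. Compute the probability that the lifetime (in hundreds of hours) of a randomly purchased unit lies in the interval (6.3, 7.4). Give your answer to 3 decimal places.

0.109

Conditional on each manufacturer, P(6.3 < X < 7.4): 1: 0.0572821; 2: 0.0657895; 3: 0.507387.
By total probability, P(6.3 < X < 7.4) = 0.1·0.0572821 + 0.8·0.0657895 + 0.1·0.507387 = 0.109098.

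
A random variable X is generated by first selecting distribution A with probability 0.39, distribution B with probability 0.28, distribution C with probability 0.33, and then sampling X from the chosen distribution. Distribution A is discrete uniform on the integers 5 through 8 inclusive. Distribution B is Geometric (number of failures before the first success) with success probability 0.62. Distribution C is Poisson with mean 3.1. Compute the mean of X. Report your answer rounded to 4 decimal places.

3.7296

Component means — A: 6.5; B: 0.612903; C: 3.1.
E[X] = 0.39·6.5 + 0.28·0.612903 + 0.33·3.1 = 3.72961.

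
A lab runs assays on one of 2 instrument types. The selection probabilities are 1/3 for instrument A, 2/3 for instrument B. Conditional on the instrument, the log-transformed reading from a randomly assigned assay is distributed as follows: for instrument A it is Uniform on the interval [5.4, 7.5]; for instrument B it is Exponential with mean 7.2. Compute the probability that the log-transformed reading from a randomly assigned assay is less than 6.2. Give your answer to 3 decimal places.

Conditional on each instrument, P(X < 6.2): A: 0.380952; B: 0.577308.
By total probability, P(X < 6.2) = 0.333333·0.380952 + 0.666667·0.577308 = 0.511856.

0.512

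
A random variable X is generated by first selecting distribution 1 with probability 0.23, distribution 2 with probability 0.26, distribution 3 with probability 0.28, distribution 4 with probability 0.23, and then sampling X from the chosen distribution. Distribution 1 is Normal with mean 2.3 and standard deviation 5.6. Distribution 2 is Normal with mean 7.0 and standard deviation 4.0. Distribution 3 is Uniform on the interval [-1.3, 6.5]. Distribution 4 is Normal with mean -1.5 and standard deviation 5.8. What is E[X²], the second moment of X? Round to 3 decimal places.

For each component E[X²] = Var + (mean)², giving 1: 36.65; 2: 65; 3: 11.83; 4: 35.89.
Overall E[X²] = 0.23·36.65 + 0.26·65 + 0.28·11.83 + 0.23·35.89 = 36.8966.

36.897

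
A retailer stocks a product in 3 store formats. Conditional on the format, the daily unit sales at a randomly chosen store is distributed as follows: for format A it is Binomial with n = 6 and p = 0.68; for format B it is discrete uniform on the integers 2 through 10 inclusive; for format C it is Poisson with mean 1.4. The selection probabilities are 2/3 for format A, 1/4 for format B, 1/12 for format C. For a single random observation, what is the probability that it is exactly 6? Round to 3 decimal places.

0.094

Conditional on each format, P(X = 6): A: 0.0988675; B: 0.111111; C: 0.00257883.
By total probability, P(X = 6) = 0.666667·0.0988675 + 0.25·0.111111 + 0.0833333·0.00257883 = 0.0939043.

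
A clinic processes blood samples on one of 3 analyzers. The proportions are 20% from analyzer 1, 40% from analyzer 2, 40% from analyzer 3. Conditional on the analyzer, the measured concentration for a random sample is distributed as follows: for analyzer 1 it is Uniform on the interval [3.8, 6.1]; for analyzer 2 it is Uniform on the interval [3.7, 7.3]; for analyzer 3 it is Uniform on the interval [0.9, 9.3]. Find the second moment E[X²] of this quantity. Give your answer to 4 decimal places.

30.2767

For each component E[X²] = Var + (mean)², giving 1: 24.9433; 2: 31.33; 3: 31.89.
Overall E[X²] = 0.2·24.9433 + 0.4·31.33 + 0.4·31.89 = 30.2767.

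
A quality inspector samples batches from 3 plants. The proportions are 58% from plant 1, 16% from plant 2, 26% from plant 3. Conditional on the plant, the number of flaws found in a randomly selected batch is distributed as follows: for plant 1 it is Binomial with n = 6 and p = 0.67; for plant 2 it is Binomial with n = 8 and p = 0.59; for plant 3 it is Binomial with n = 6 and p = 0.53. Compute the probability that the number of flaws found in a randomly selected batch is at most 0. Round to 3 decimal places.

0.004

Conditional on each plant, P(X ≤ 0): 1: 0.00129147; 2: 0.000798493; 3: 0.0107792.
By total probability, P(X ≤ 0) = 0.58·0.00129147 + 0.16·0.000798493 + 0.26·0.0107792 = 0.00367941.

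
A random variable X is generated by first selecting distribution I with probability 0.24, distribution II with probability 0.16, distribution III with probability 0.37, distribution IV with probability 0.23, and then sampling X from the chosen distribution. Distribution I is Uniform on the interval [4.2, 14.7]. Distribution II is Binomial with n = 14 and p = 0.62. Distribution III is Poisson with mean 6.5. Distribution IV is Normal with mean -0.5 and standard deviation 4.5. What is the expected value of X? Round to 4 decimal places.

5.9468

Component means — I: 9.45; II: 8.68; III: 6.5; IV: -0.5.
E[X] = 0.24·9.45 + 0.16·8.68 + 0.37·6.5 + 0.23·-0.5 = 5.9468.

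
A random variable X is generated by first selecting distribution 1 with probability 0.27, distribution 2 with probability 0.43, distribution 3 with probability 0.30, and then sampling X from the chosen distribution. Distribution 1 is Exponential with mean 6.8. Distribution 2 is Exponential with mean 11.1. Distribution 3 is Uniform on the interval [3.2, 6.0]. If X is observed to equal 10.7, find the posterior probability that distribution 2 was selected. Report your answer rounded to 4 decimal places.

0.6422

Likelihoods f(10.7 | ·): 1: 0.0304871; 2: 0.0343584; 3: 0.
Posterior ∝ prior × likelihood. Numerator for 2: 0.43·0.0343584 = 0.0147741.
Normalizing constant: 0.27·0.0304871 + 0.43·0.0343584 + 0.3·0 = 0.0230056.
P(2 | observation) = 0.0147741 / 0.0230056 = 0.642196.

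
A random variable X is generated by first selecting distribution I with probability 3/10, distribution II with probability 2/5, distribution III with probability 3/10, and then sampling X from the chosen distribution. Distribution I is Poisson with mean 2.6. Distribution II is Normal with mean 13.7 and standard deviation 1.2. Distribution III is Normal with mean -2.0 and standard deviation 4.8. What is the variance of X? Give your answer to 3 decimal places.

54.536

Per component, I: μ=2.6, E[X²]=9.36; II: μ=13.7, E[X²]=189.13; III: μ=-2, E[X²]=27.04.
E[X] = 0.3·2.6 + 0.4·13.7 + 0.3·-2 = 5.66.
E[X²] = 0.3·9.36 + 0.4·189.13 + 0.3·27.04 = 86.572.
Var(X) = E[X²] − (E[X])² = 86.572 − 32.0356 = 54.5364.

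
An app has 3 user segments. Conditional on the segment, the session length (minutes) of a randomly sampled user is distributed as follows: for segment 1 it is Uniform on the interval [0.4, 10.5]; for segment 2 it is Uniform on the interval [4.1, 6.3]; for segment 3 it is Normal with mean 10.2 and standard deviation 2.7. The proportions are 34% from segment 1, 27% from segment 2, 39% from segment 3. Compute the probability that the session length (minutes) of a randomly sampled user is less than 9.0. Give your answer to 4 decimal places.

Conditional on each segment, P(X < 9.0): 1: 0.851485; 2: 1; 3: 0.328361.
By total probability, P(X < 9.0) = 0.34·0.851485 + 0.27·1 + 0.39·0.328361 = 0.687566.

0.6876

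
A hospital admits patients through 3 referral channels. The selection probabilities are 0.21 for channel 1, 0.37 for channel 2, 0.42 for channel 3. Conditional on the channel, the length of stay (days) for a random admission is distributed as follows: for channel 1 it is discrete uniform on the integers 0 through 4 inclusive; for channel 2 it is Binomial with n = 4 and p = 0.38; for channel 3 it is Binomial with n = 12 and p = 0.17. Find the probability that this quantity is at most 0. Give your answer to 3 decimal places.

Conditional on each channel, P(X ≤ 0): 1: 0.2; 2: 0.147763; 3: 0.10689.
By total probability, P(X ≤ 0) = 0.21·0.2 + 0.37·0.147763 + 0.42·0.10689 = 0.141566.

0.142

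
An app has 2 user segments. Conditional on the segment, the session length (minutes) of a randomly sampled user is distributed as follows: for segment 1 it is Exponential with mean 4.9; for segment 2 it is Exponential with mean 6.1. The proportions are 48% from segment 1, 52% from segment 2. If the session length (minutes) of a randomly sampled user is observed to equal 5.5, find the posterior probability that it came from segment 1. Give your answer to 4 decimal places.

Likelihoods f(5.5 | ·): 1: 0.0664248; 2: 0.0665416.
Posterior ∝ prior × likelihood. Numerator for 1: 0.48·0.0664248 = 0.0318839.
Normalizing constant: 0.48·0.0664248 + 0.52·0.0665416 = 0.0664856.
P(1 | observation) = 0.0318839 / 0.0664856 = 0.479562.

0.4796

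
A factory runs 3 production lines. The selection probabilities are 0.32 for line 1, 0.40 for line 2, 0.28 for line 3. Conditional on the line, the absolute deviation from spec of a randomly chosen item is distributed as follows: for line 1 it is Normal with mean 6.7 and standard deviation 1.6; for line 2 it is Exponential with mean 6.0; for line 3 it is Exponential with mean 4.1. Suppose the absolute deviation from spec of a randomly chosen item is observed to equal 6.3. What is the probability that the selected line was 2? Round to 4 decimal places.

Likelihoods f(6.3 | ·): 1: 0.241668; 2: 0.058323; 3: 0.0524669.
Posterior ∝ prior × likelihood. Numerator for 2: 0.4·0.058323 = 0.0233292.
Normalizing constant: 0.32·0.241668 + 0.4·0.058323 + 0.28·0.0524669 = 0.115354.
P(2 | observation) = 0.0233292 / 0.115354 = 0.202241.

0.2022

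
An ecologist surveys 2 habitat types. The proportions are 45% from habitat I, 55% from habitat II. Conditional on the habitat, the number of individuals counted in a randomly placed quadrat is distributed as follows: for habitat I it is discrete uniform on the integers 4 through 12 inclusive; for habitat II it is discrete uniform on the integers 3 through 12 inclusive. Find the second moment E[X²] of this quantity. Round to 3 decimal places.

For each component E[X²] = Var + (mean)², giving I: 70.6667; II: 64.5.
Overall E[X²] = 0.45·70.6667 + 0.55·64.5 = 67.275.

67.275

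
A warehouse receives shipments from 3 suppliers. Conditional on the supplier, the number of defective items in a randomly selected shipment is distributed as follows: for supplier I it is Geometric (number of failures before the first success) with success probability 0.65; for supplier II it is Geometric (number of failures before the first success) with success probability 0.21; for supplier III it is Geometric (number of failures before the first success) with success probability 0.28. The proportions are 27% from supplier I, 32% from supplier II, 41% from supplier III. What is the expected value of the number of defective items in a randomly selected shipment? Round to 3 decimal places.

Component means — I: 0.538462; II: 3.7619; III: 2.57143.
E[X] = 0.27·0.538462 + 0.32·3.7619 + 0.41·2.57143 = 2.40348.

2.403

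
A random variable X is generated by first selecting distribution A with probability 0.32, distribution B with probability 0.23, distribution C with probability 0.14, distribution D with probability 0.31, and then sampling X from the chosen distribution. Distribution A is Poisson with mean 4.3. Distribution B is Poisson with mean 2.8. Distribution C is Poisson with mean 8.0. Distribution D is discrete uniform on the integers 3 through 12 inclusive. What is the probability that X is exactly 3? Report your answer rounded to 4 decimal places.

Conditional on each component, P(X = 3): A: 0.179799; B: 0.222484; C: 0.0286261; D: 0.1.
By total probability, P(X = 3) = 0.32·0.179799 + 0.23·0.222484 + 0.14·0.0286261 + 0.31·0.1 = 0.143715.

0.1437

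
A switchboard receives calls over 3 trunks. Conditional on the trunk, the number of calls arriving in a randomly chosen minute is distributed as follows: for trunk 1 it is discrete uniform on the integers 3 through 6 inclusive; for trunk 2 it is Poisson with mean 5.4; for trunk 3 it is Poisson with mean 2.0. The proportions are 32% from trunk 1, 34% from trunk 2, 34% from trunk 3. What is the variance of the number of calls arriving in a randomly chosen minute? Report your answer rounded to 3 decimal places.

5.020

Per component, 1: μ=4.5, E[X²]=21.5; 2: μ=5.4, E[X²]=34.56; 3: μ=2, E[X²]=6.
E[X] = 0.32·4.5 + 0.34·5.4 + 0.34·2 = 3.956.
E[X²] = 0.32·21.5 + 0.34·34.56 + 0.34·6 = 20.6704.
Var(X) = E[X²] − (E[X])² = 20.6704 − 15.6499 = 5.02046.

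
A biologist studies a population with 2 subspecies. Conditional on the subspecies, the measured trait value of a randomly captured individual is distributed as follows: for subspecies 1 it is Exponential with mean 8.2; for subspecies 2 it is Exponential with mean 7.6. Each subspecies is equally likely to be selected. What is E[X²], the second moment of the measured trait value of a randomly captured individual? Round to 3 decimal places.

For each component E[X²] = Var + (mean)², giving 1: 134.48; 2: 115.52.
Overall E[X²] = 0.5·134.48 + 0.5·115.52 = 125.

125.000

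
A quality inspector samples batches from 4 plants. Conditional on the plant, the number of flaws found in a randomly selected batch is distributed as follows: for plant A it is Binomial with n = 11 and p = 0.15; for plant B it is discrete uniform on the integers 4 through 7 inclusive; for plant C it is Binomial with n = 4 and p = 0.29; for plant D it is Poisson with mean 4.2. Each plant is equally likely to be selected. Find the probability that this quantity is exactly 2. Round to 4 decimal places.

Conditional on each plant, P(X = 2): A: 0.286626; B: 0; C: 0.254369; D: 0.132261.
By total probability, P(X = 2) = 0.25·0.286626 + 0.25·0 + 0.25·0.254369 + 0.25·0.132261 = 0.168314.

0.1683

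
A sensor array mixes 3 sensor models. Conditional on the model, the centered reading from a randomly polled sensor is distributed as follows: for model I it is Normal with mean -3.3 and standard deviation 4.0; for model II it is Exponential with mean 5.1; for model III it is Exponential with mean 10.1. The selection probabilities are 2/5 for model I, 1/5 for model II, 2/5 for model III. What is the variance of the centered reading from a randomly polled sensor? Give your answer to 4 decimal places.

88.7804

Per component, I: μ=-3.3, E[X²]=26.89; II: μ=5.1, E[X²]=52.02; III: μ=10.1, E[X²]=204.02.
E[X] = 0.4·-3.3 + 0.2·5.1 + 0.4·10.1 = 3.74.
E[X²] = 0.4·26.89 + 0.2·52.02 + 0.4·204.02 = 102.768.
Var(X) = E[X²] − (E[X])² = 102.768 − 13.9876 = 88.7804.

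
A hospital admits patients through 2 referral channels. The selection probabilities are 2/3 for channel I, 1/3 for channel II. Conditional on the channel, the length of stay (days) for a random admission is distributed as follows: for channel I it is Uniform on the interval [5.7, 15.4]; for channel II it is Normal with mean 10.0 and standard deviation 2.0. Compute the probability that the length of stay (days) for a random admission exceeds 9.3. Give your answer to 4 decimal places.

Conditional on each channel, P(X > 9.3): I: 0.628866; II: 0.636831.
By total probability, P(X > 9.3) = 0.666667·0.628866 + 0.333333·0.636831 = 0.631521.

0.6315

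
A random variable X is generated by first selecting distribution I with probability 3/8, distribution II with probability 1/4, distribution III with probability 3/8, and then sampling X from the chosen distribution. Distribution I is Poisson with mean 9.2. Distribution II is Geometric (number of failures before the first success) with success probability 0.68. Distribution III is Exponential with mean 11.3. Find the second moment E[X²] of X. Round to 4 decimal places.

131.1859

For each component E[X²] = Var + (mean)², giving I: 93.84; II: 0.913495; III: 255.38.
Overall E[X²] = 0.375·93.84 + 0.25·0.913495 + 0.375·255.38 = 131.186.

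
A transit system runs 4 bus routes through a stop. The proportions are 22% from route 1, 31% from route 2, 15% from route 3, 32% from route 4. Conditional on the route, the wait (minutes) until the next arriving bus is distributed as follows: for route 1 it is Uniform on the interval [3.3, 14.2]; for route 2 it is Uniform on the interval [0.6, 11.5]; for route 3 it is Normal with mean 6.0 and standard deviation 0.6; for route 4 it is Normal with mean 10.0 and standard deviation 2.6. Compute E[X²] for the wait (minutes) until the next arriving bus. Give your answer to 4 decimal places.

For each component E[X²] = Var + (mean)², giving 1: 86.4633; 2: 46.5033; 3: 36.36; 4: 106.76.
Overall E[X²] = 0.22·86.4633 + 0.31·46.5033 + 0.15·36.36 + 0.32·106.76 = 73.0552.

73.0552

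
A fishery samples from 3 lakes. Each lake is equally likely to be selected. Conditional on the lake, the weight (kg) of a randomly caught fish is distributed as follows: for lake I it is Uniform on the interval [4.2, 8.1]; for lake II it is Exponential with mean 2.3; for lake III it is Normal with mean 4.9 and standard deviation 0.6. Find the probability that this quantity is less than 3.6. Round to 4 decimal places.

0.2687

Conditional on each lake, P(X < 3.6): I: 0; II: 0.790957; III: 0.0151301.
By total probability, P(X < 3.6) = 0.333333·0 + 0.333333·0.790957 + 0.333333·0.0151301 = 0.268696.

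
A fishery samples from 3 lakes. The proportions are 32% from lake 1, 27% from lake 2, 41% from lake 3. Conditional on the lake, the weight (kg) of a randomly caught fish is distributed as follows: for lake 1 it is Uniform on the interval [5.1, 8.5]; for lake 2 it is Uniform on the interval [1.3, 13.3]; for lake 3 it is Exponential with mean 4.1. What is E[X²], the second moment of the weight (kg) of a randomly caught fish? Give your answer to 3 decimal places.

For each component E[X²] = Var + (mean)², giving 1: 47.2033; 2: 65.29; 3: 33.62.
Overall E[X²] = 0.32·47.2033 + 0.27·65.29 + 0.41·33.62 = 46.5176.

46.518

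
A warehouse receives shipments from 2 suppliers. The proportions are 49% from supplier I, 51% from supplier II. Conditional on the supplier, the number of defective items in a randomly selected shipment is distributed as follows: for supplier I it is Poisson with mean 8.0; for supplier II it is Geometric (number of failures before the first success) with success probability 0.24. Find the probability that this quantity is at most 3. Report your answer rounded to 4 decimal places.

0.3606

Conditional on each supplier, P(X ≤ 3): I: 0.0423801; II: 0.666378.
By total probability, P(X ≤ 3) = 0.49·0.0423801 + 0.51·0.666378 = 0.360619.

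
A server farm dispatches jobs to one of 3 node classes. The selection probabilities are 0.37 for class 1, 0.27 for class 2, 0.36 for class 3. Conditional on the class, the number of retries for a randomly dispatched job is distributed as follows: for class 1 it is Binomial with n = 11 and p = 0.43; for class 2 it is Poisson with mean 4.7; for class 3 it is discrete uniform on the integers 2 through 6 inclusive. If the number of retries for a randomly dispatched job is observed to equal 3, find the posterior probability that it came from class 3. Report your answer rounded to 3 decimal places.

0.427

Likelihoods P(X=3 | ·): 1: 0.14618; 2: 0.157383; 3: 0.2.
Posterior ∝ prior × likelihood. Numerator for 3: 0.36·0.2 = 0.072.
Normalizing constant: 0.37·0.14618 + 0.27·0.157383 + 0.36·0.2 = 0.16858.
P(3 | observation) = 0.072 / 0.16858 = 0.427097.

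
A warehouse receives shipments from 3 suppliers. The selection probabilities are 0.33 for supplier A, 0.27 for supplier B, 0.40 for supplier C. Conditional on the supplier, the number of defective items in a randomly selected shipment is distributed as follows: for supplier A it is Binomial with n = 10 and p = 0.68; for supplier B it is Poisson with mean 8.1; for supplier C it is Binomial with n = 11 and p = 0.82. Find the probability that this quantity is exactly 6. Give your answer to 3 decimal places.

Conditional on each supplier, P(X = 6): A: 0.217707; B: 0.119067; C: 0.0265392.
By total probability, P(X = 6) = 0.33·0.217707 + 0.27·0.119067 + 0.4·0.0265392 = 0.114607.

0.115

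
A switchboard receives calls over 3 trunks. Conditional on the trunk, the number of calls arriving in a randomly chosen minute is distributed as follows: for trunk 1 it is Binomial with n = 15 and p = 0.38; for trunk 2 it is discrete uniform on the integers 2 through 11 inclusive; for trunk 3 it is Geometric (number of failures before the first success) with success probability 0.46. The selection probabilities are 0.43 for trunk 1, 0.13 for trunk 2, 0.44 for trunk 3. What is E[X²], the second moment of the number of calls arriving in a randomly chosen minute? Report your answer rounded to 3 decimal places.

23.785

For each component E[X²] = Var + (mean)², giving 1: 36.024; 2: 50.5; 3: 3.93006.
Overall E[X²] = 0.43·36.024 + 0.13·50.5 + 0.44·3.93006 = 23.7845.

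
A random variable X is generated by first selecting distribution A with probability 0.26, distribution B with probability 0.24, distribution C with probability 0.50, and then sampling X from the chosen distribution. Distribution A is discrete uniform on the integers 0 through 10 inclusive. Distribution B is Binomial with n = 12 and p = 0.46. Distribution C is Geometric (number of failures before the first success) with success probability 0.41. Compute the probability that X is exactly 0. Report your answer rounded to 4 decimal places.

Conditional on each component, P(X = 0): A: 0.0909091; B: 0.000614788; C: 0.41.
By total probability, P(X = 0) = 0.26·0.0909091 + 0.24·0.000614788 + 0.5·0.41 = 0.228784.

0.2288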